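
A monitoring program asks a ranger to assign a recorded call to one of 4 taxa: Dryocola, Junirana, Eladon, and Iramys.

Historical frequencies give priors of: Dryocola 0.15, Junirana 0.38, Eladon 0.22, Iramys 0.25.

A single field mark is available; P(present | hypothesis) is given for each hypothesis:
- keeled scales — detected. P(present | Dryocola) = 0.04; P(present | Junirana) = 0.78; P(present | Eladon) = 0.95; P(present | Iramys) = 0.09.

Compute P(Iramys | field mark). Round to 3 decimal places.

0.042

Multiply each prior by the likelihood of the field mark:
  Dryocola: 0.15 × 0.04 = 0.006
  Junirana: 0.38 × 0.78 = 0.2964
  Eladon: 0.22 × 0.95 = 0.209
  Iramys: 0.25 × 0.09 = 0.0225
Normalizing constant Z = 0.006 + 0.2964 + 0.209 + 0.0225 = 0.5339.
P(Iramys | evidence) = 0.0225 / 0.5339 ≈ 0.042.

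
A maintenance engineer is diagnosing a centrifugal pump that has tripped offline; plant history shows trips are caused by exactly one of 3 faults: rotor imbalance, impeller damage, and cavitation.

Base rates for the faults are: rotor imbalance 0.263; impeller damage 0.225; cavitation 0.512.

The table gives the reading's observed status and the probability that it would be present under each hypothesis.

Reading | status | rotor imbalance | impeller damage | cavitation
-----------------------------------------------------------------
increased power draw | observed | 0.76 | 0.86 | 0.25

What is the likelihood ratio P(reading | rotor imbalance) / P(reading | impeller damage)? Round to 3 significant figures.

Likelihood of this reading under each hypothesis:
  rotor imbalance: 0.76
  impeller damage: 0.86
Bayes factor = 0.76 / 0.86 ≈ 0.884

0.884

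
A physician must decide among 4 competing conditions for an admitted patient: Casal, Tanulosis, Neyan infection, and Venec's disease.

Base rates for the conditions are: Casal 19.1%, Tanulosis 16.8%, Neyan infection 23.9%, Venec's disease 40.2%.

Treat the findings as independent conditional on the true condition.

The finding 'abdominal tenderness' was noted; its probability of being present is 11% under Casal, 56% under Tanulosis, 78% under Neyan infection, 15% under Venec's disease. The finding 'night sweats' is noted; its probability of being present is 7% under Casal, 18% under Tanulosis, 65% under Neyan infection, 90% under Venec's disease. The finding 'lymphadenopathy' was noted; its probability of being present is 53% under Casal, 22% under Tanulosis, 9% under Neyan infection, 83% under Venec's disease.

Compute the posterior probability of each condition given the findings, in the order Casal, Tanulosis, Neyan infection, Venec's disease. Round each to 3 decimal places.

0.013, 0.062, 0.180, 0.745

For each hypothesis, the unnormalized posterior weight is prior × product of the finding likelihoods:
  Casal: 0.191 × 0.11 × 0.07 × 0.53 = 0.00077947
  Tanulosis: 0.168 × 0.56 × 0.18 × 0.22 = 0.0037256
  Neyan infection: 0.239 × 0.78 × 0.65 × 0.09 = 0.010906
  Venec's disease: 0.402 × 0.15 × 0.90 × 0.83 = 0.045044
The unnormalized weights sum to 0.060455.
P(Casal | evidence) = 0.00077947 / 0.060455 ≈ 0.013
P(Tanulosis | evidence) = 0.0037256 / 0.060455 ≈ 0.062
P(Neyan infection | evidence) = 0.010906 / 0.060455 ≈ 0.180
P(Venec's disease | evidence) = 0.045044 / 0.060455 ≈ 0.745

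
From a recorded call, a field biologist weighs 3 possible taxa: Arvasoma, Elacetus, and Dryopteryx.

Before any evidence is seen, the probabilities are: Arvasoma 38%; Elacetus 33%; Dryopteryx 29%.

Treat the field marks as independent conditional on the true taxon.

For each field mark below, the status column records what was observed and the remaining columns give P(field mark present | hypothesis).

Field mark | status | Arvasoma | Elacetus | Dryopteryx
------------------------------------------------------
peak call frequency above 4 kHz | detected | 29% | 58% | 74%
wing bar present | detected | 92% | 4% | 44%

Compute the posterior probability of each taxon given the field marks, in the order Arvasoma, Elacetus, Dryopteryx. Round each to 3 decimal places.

0.498, 0.038, 0.464

For each hypothesis, the unnormalized posterior weight is prior × product of the field mark likelihoods:
  Arvasoma: 0.38 × 0.29 × 0.92 = 0.10138
  Elacetus: 0.33 × 0.58 × 0.04 = 0.007656
  Dryopteryx: 0.29 × 0.74 × 0.44 = 0.094424
Marginal likelihood of the evidence = 0.20346.
P(Arvasoma | evidence) = 0.10138 / 0.20346 ≈ 0.498
P(Elacetus | evidence) = 0.007656 / 0.20346 ≈ 0.038
P(Dryopteryx | evidence) = 0.094424 / 0.20346 ≈ 0.464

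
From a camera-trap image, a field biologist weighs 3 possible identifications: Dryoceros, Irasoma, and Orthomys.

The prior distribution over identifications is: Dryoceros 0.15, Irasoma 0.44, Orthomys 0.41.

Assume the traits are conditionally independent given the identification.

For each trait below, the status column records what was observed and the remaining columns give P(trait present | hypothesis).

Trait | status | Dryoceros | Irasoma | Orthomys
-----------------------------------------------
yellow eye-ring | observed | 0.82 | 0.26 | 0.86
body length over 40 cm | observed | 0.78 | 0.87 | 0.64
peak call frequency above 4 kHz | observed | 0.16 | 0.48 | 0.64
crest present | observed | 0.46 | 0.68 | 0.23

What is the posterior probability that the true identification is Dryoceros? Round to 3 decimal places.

By Bayes' rule with conditional independence, the unnormalized weight for each hypothesis is prior × ∏ likelihoods:
  Dryoceros: 0.15 × 0.82 × 0.78 × 0.16 × 0.46 = 0.0070612
  Irasoma: 0.44 × 0.26 × 0.87 × 0.48 × 0.68 = 0.032486
  Orthomys: 0.41 × 0.86 × 0.64 × 0.64 × 0.23 = 0.033218
Marginal likelihood of the evidence = 0.072765.
P(Dryoceros | evidence) = 0.0070612 / 0.072765 ≈ 0.097.

0.097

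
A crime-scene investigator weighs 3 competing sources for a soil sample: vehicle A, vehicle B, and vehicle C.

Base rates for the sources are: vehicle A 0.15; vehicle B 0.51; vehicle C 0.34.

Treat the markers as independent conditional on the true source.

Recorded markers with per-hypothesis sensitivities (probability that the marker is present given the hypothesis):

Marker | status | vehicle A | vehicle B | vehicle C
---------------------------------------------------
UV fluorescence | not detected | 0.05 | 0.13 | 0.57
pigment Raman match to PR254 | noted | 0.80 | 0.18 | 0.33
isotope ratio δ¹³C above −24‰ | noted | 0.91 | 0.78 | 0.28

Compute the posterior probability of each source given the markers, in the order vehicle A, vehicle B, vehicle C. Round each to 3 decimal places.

For each hypothesis, the unnormalized posterior weight is prior × product of the marker likelihoods (using 1 − P(present | H) for each absent marker):
  vehicle A: 0.15 × (1 − 0.05) × 0.80 × 0.91 = 0.10374
  vehicle B: 0.51 × (1 − 0.13) × 0.18 × 0.78 = 0.062295
  vehicle C: 0.34 × (1 − 0.57) × 0.33 × 0.28 = 0.013509
Marginal likelihood of the evidence = 0.17954.
P(vehicle A | evidence) = 0.10374 / 0.17954 ≈ 0.578
P(vehicle B | evidence) = 0.062295 / 0.17954 ≈ 0.347
P(vehicle C | evidence) = 0.013509 / 0.17954 ≈ 0.075

0.578, 0.347, 0.075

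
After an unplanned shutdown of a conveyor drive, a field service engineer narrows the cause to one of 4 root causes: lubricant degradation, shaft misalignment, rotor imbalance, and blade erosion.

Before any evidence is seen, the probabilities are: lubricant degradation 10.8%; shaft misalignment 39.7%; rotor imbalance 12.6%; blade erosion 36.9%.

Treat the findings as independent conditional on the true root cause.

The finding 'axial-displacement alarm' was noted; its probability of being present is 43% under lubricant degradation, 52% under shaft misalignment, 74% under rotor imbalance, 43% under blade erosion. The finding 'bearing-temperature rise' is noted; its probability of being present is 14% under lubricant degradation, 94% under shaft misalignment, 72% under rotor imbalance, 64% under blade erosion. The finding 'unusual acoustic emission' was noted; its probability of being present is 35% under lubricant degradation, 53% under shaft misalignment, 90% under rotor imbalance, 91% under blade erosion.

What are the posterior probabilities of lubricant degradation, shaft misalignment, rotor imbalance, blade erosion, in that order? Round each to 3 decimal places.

By Bayes' rule with conditional independence, the unnormalized weight for each hypothesis is prior × ∏ likelihoods:
  lubricant degradation: 0.108 × 0.43 × 0.14 × 0.35 = 0.0022756
  shaft misalignment: 0.397 × 0.52 × 0.94 × 0.53 = 0.10285
  rotor imbalance: 0.126 × 0.74 × 0.72 × 0.90 = 0.06042
  blade erosion: 0.369 × 0.43 × 0.64 × 0.91 = 0.092409
Normalizing constant Z = 0.0022756 + 0.10285 + 0.06042 + 0.092409 = 0.25795.
P(lubricant degradation | evidence) = 0.0022756 / 0.25795 ≈ 0.009
P(shaft misalignment | evidence) = 0.10285 / 0.25795 ≈ 0.399
P(rotor imbalance | evidence) = 0.06042 / 0.25795 ≈ 0.234
P(blade erosion | evidence) = 0.092409 / 0.25795 ≈ 0.358

0.009, 0.399, 0.234, 0.358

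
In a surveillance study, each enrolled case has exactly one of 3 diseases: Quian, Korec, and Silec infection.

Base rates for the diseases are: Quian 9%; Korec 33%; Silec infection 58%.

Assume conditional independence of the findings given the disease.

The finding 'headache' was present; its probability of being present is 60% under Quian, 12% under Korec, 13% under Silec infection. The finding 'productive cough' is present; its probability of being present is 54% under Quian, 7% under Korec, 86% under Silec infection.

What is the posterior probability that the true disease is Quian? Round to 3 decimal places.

0.301

Multiply each prior by the joint likelihood of the evidence pattern:
  Quian: 0.09 × 0.60 × 0.54 = 0.02916
  Korec: 0.33 × 0.12 × 0.07 = 0.002772
  Silec infection: 0.58 × 0.13 × 0.86 = 0.064844
Marginal likelihood of the evidence = 0.096776.
P(Quian | evidence) = 0.02916 / 0.096776 ≈ 0.301.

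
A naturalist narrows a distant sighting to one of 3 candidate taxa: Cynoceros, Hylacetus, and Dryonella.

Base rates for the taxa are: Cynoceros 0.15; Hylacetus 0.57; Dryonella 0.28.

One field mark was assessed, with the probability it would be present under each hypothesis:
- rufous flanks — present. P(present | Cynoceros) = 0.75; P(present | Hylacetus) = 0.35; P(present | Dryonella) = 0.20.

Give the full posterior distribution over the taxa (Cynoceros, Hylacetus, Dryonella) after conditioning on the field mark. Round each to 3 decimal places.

By Bayes' rule, the unnormalized weight for each hypothesis is prior × likelihood:
  Cynoceros: 0.15 × 0.75 = 0.1125
  Hylacetus: 0.57 × 0.35 = 0.1995
  Dryonella: 0.28 × 0.20 = 0.056
Normalizing constant Z = 0.1125 + 0.1995 + 0.056 = 0.368.
P(Cynoceros | evidence) = 0.1125 / 0.368 ≈ 0.306
P(Hylacetus | evidence) = 0.1995 / 0.368 ≈ 0.542
P(Dryonella | evidence) = 0.056 / 0.368 ≈ 0.152

0.306, 0.542, 0.152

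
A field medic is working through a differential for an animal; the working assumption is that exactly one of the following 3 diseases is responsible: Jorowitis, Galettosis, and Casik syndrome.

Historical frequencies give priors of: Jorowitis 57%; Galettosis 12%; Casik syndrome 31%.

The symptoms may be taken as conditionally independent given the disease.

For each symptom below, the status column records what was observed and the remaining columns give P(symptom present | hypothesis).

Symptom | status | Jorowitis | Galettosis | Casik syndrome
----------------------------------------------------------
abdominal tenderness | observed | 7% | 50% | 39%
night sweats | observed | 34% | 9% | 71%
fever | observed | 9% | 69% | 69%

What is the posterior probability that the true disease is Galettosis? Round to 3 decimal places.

0.058

For each hypothesis, the unnormalized posterior weight is prior × product of the symptom likelihoods:
  Jorowitis: 0.57 × 0.07 × 0.34 × 0.09 = 0.0012209
  Galettosis: 0.12 × 0.50 × 0.09 × 0.69 = 0.003726
  Casik syndrome: 0.31 × 0.39 × 0.71 × 0.69 = 0.059229
The unnormalized weights sum to 0.064176.
P(Galettosis | evidence) = 0.003726 / 0.064176 ≈ 0.058.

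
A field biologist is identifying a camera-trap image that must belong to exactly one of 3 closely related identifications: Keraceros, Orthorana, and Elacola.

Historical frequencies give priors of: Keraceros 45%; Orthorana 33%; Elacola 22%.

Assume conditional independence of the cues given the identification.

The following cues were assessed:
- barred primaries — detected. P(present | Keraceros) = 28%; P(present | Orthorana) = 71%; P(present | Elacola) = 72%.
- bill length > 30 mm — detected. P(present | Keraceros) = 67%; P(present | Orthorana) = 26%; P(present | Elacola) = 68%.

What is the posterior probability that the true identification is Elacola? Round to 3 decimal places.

By Bayes' rule with conditional independence, the unnormalized weight for each hypothesis is prior × ∏ likelihoods:
  Keraceros: 0.45 × 0.28 × 0.67 = 0.08442
  Orthorana: 0.33 × 0.71 × 0.26 = 0.060918
  Elacola: 0.22 × 0.72 × 0.68 = 0.10771
The unnormalized weights sum to 0.25305.
P(Elacola | evidence) = 0.10771 / 0.25305 ≈ 0.426.

0.426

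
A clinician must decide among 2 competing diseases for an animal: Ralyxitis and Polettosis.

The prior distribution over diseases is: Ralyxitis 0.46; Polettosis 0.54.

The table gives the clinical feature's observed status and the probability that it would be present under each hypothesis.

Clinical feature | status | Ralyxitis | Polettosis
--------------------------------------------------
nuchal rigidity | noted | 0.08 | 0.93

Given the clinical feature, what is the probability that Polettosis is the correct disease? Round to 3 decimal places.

By Bayes' rule, the unnormalized weight for each hypothesis is prior × likelihood:
  Ralyxitis: 0.46 × 0.08 = 0.0368
  Polettosis: 0.54 × 0.93 = 0.5022
Marginal likelihood of the evidence = 0.539.
P(Polettosis | evidence) = 0.5022 / 0.539 ≈ 0.932.

0.932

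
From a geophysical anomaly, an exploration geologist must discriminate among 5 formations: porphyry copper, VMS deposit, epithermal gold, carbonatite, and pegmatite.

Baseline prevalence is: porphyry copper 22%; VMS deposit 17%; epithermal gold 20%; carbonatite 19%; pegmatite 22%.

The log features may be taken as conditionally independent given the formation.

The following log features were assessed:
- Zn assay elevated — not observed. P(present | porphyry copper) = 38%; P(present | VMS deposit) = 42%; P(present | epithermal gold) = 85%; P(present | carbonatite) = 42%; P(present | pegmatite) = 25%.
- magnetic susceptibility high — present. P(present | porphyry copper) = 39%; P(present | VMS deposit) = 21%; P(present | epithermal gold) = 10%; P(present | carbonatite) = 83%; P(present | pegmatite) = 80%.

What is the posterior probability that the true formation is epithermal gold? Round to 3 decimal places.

By Bayes' rule with conditional independence, the unnormalized weight for each hypothesis is prior × ∏ likelihoods (using 1 − P(present | H) for each absent log feature):
  porphyry copper: 0.22 × (1 − 0.38) × 0.39 = 0.053196
  VMS deposit: 0.17 × (1 − 0.42) × 0.21 = 0.020706
  epithermal gold: 0.20 × (1 − 0.85) × 0.10 = 0.003
  carbonatite: 0.19 × (1 − 0.42) × 0.83 = 0.091466
  pegmatite: 0.22 × (1 − 0.25) × 0.80 = 0.132
Marginal likelihood of the evidence = 0.30037.
P(epithermal gold | evidence) = 0.003 / 0.30037 ≈ 0.010.

0.010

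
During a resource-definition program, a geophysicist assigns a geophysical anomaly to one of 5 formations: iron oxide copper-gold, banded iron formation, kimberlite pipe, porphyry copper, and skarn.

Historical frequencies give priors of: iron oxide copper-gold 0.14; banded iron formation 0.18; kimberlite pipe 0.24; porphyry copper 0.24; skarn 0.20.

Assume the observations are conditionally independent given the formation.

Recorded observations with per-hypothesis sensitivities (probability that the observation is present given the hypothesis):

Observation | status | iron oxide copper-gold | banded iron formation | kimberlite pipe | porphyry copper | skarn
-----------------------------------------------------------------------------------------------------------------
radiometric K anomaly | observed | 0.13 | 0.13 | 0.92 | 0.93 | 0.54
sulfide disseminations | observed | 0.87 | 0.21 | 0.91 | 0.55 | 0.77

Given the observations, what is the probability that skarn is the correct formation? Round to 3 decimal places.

0.194

By Bayes' rule with conditional independence, the unnormalized weight for each hypothesis is prior × ∏ likelihoods:
  iron oxide copper-gold: 0.14 × 0.13 × 0.87 = 0.015834
  banded iron formation: 0.18 × 0.13 × 0.21 = 0.004914
  kimberlite pipe: 0.24 × 0.92 × 0.91 = 0.20093
  porphyry copper: 0.24 × 0.93 × 0.55 = 0.12276
  skarn: 0.20 × 0.54 × 0.77 = 0.08316
Normalizing constant Z = 0.015834 + 0.004914 + 0.20093 + 0.12276 + 0.08316 = 0.4276.
P(skarn | evidence) = 0.08316 / 0.4276 ≈ 0.194.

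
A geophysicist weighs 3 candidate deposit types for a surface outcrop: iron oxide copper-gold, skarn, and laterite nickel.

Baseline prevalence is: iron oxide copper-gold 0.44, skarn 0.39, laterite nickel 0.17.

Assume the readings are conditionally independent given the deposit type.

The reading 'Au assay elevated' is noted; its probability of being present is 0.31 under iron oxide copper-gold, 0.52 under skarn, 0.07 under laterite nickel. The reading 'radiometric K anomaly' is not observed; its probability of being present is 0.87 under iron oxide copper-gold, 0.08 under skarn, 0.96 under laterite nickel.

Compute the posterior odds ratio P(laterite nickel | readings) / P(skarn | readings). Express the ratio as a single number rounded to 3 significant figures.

0.00255

Unnormalized posterior weight (prior times the reading likelihoods) for each of the two hypotheses (using 1 − P(present | H) for each absent reading):
  laterite nickel: 0.17 × 0.07 × (1 − 0.96) = 0.000476
  skarn: 0.39 × 0.52 × (1 − 0.08) = 0.18658
Odds(laterite nickel : skarn) = 0.000476 / 0.18658 ≈ 0.00255.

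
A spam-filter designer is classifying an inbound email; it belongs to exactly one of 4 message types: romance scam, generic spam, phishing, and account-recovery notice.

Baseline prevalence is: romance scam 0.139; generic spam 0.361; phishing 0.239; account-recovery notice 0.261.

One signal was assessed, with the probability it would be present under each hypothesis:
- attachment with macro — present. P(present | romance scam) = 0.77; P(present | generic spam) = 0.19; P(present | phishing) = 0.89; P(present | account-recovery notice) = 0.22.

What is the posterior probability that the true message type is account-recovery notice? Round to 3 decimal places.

0.129

Multiply each prior by the likelihood of the signal:
  romance scam: 0.139 × 0.77 = 0.10703
  generic spam: 0.361 × 0.19 = 0.06859
  phishing: 0.239 × 0.89 = 0.21271
  account-recovery notice: 0.261 × 0.22 = 0.05742
Marginal likelihood of the evidence = 0.44575.
P(account-recovery notice | evidence) = 0.05742 / 0.44575 ≈ 0.129.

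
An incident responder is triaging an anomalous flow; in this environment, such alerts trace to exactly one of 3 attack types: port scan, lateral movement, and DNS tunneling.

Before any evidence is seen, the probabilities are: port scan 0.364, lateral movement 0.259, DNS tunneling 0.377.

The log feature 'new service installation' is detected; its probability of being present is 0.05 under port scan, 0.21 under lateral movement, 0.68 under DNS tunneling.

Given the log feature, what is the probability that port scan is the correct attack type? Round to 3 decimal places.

0.055

For each hypothesis, the unnormalized posterior weight is prior × likelihood:
  port scan: 0.364 × 0.05 = 0.0182
  lateral movement: 0.259 × 0.21 = 0.05439
  DNS tunneling: 0.377 × 0.68 = 0.25636
Normalizing constant Z = 0.0182 + 0.05439 + 0.25636 = 0.32895.
P(port scan | evidence) = 0.0182 / 0.32895 ≈ 0.055.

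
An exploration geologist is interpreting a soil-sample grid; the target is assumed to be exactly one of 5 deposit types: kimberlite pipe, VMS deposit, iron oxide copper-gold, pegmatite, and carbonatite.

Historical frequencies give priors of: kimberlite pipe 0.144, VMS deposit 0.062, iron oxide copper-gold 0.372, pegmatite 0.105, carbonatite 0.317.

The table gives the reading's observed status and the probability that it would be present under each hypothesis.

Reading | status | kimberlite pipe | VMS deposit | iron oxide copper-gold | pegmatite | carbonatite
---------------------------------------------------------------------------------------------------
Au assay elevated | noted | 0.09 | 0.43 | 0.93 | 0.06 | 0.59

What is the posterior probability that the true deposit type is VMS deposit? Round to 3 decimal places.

Multiply each prior by the likelihood of the reading:
  kimberlite pipe: 0.144 × 0.09 = 0.01296
  VMS deposit: 0.062 × 0.43 = 0.02666
  iron oxide copper-gold: 0.372 × 0.93 = 0.34596
  pegmatite: 0.105 × 0.06 = 0.0063
  carbonatite: 0.317 × 0.59 = 0.18703
Normalizing constant Z = 0.01296 + 0.02666 + 0.34596 + 0.0063 + 0.18703 = 0.57891.
P(VMS deposit | evidence) = 0.02666 / 0.57891 ≈ 0.046.

0.046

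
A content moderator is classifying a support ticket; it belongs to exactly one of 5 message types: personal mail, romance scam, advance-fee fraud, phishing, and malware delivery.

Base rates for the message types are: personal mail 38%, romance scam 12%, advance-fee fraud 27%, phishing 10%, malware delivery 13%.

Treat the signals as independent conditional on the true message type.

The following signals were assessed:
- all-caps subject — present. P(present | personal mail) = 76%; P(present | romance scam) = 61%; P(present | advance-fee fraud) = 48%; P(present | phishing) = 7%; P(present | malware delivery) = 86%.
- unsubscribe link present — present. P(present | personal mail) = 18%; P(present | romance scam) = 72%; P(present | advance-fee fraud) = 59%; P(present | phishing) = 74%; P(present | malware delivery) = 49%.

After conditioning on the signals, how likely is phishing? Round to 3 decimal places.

By Bayes' rule with conditional independence, the unnormalized weight for each hypothesis is prior × ∏ likelihoods:
  personal mail: 0.38 × 0.76 × 0.18 = 0.051984
  romance scam: 0.12 × 0.61 × 0.72 = 0.052704
  advance-fee fraud: 0.27 × 0.48 × 0.59 = 0.076464
  phishing: 0.10 × 0.07 × 0.74 = 0.00518
  malware delivery: 0.13 × 0.86 × 0.49 = 0.054782
Normalizing constant Z = 0.051984 + 0.052704 + 0.076464 + 0.00518 + 0.054782 = 0.24111.
P(phishing | evidence) = 0.00518 / 0.24111 ≈ 0.021.

0.021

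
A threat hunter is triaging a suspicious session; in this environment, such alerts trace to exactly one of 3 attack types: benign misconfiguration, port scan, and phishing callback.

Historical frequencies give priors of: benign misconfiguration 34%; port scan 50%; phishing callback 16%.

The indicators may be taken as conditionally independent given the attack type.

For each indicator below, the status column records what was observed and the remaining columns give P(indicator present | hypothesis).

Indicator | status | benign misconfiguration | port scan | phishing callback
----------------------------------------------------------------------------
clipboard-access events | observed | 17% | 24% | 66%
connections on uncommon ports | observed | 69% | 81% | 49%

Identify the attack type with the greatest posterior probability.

port scan

By Bayes' rule with conditional independence, the unnormalized weight for each hypothesis is prior × ∏ likelihoods:
  benign misconfiguration: 0.34 × 0.17 × 0.69 = 0.039882
  port scan: 0.50 × 0.24 × 0.81 = 0.0972
  phishing callback: 0.16 × 0.66 × 0.49 = 0.051744
Normalizing constant Z = 0.039882 + 0.0972 + 0.051744 = 0.18883.
P(benign misconfiguration | evidence) ≈ 0.039882 / 0.18883 ≈ 0.211
P(port scan | evidence) ≈ 0.0972 / 0.18883 ≈ 0.515
P(phishing callback | evidence) ≈ 0.051744 / 0.18883 ≈ 0.274
The largest is 0.515, so port scan is most probable.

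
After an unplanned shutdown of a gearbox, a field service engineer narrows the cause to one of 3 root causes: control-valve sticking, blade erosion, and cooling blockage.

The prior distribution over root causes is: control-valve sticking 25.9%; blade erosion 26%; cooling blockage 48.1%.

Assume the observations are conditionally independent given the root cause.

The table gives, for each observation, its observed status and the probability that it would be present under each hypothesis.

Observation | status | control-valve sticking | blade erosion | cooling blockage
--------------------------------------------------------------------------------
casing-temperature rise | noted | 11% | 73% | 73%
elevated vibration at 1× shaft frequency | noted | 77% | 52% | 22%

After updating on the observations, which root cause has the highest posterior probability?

For each hypothesis, the unnormalized posterior weight is prior × product of the observation likelihoods:
  control-valve sticking: 0.259 × 0.11 × 0.77 = 0.021937
  blade erosion: 0.260 × 0.73 × 0.52 = 0.098696
  cooling blockage: 0.481 × 0.73 × 0.22 = 0.077249
Marginal likelihood of the evidence = 0.19788.
P(control-valve sticking | evidence) ≈ 0.021937 / 0.19788 ≈ 0.111
P(blade erosion | evidence) ≈ 0.098696 / 0.19788 ≈ 0.499
P(cooling blockage | evidence) ≈ 0.077249 / 0.19788 ≈ 0.390
The largest is 0.499, so blade erosion is most probable.

blade erosion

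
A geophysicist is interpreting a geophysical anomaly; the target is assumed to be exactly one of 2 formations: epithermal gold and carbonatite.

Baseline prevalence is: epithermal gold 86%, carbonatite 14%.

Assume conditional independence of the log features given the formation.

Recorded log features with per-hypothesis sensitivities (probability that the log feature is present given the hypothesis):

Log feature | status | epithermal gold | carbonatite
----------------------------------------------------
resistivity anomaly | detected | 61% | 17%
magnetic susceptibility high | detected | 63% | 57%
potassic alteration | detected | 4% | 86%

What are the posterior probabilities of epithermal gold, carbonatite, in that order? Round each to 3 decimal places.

Multiply each prior by the joint likelihood of the log feature pattern:
  epithermal gold: 0.86 × 0.61 × 0.63 × 0.04 = 0.01322
  carbonatite: 0.14 × 0.17 × 0.57 × 0.86 = 0.011667
Marginal likelihood of the evidence = 0.024887.
P(epithermal gold | evidence) = 0.01322 / 0.024887 ≈ 0.531
P(carbonatite | evidence) = 0.011667 / 0.024887 ≈ 0.469

0.531, 0.469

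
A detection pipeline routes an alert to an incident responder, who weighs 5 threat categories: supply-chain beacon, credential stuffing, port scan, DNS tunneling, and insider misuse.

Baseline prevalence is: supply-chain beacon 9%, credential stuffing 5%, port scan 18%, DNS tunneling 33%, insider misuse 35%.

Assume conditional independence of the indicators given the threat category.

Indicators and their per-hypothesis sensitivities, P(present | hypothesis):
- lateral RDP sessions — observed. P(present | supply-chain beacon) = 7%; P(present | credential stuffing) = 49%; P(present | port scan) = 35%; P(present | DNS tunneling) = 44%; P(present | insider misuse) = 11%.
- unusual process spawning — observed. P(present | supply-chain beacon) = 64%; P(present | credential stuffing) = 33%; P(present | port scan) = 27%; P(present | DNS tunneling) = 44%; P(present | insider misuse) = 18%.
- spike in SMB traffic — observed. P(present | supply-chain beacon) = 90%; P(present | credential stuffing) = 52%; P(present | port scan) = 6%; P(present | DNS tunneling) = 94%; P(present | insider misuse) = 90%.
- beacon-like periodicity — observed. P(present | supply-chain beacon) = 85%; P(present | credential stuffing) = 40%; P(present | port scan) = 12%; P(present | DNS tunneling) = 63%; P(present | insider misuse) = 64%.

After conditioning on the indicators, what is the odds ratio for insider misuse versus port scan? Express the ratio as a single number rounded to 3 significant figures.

Unnormalized posterior weight (prior times the indicator likelihoods) for each of the two hypotheses:
  insider misuse: 0.35 × 0.11 × 0.18 × 0.90 × 0.64 = 0.0039917
  port scan: 0.18 × 0.35 × 0.27 × 0.06 × 0.12 = 0.00012247
Posterior odds = 0.0039917 / 0.00012247 ≈ 32.6.

32.6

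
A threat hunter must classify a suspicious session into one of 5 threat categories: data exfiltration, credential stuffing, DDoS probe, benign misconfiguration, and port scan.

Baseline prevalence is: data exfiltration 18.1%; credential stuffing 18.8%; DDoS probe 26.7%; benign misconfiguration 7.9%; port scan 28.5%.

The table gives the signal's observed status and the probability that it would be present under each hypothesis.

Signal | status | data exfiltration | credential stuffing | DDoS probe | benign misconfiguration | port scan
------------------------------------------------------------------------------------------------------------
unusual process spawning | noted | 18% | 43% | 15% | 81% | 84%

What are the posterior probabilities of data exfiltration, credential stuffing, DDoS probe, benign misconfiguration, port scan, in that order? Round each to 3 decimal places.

0.071, 0.177, 0.088, 0.140, 0.524

Multiply each prior by the likelihood of the signal:
  data exfiltration: 0.181 × 0.18 = 0.03258
  credential stuffing: 0.188 × 0.43 = 0.08084
  DDoS probe: 0.267 × 0.15 = 0.04005
  benign misconfiguration: 0.079 × 0.81 = 0.06399
  port scan: 0.285 × 0.84 = 0.2394
The unnormalized weights sum to 0.45686.
P(data exfiltration | evidence) = 0.03258 / 0.45686 ≈ 0.071
P(credential stuffing | evidence) = 0.08084 / 0.45686 ≈ 0.177
P(DDoS probe | evidence) = 0.04005 / 0.45686 ≈ 0.088
P(benign misconfiguration | evidence) = 0.06399 / 0.45686 ≈ 0.140
P(port scan | evidence) = 0.2394 / 0.45686 ≈ 0.524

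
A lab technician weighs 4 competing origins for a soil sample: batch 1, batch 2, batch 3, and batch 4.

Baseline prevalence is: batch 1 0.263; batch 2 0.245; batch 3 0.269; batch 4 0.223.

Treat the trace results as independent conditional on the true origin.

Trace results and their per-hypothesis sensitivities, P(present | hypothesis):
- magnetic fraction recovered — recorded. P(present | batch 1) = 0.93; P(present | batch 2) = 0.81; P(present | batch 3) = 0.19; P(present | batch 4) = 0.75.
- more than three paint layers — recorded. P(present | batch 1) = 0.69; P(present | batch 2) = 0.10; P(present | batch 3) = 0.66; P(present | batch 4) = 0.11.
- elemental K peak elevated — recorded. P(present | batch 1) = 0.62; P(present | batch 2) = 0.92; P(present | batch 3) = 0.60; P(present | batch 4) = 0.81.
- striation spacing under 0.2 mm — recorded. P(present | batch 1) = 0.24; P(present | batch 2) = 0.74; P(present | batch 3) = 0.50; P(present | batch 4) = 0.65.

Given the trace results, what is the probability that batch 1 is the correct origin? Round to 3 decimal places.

0.430

For each hypothesis, the unnormalized posterior weight is prior × product of the trace result likelihoods:
  batch 1: 0.263 × 0.93 × 0.69 × 0.62 × 0.24 = 0.025113
  batch 2: 0.245 × 0.81 × 0.10 × 0.92 × 0.74 = 0.01351
  batch 3: 0.269 × 0.19 × 0.66 × 0.60 × 0.50 = 0.01012
  batch 4: 0.223 × 0.75 × 0.11 × 0.81 × 0.65 = 0.0096863
The unnormalized weights sum to 0.058429.
P(batch 1 | evidence) = 0.025113 / 0.058429 ≈ 0.430.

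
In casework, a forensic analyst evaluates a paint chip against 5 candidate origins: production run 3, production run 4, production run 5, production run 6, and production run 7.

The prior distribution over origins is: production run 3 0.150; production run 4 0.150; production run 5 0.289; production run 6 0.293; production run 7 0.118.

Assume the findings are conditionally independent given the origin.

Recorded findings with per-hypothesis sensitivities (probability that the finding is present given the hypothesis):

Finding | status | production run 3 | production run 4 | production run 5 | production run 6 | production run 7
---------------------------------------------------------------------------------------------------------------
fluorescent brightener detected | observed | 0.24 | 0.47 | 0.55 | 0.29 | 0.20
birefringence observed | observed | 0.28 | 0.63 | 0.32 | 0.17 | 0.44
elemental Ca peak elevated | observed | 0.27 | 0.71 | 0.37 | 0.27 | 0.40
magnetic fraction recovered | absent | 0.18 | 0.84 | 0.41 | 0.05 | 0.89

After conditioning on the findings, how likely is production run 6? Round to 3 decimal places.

0.164

Multiply each prior by the joint likelihood of the evidence pattern (using 1 − P(present | H) for each absent finding):
  production run 3: 0.150 × 0.24 × 0.28 × 0.27 × (1 − 0.18) = 0.0022317
  production run 4: 0.150 × 0.47 × 0.63 × 0.71 × (1 − 0.84) = 0.0050455
  production run 5: 0.289 × 0.55 × 0.32 × 0.37 × (1 − 0.41) = 0.011104
  production run 6: 0.293 × 0.29 × 0.17 × 0.27 × (1 − 0.05) = 0.0037051
  production run 7: 0.118 × 0.20 × 0.44 × 0.40 × (1 − 0.89) = 0.0004569
Marginal likelihood of the evidence = 0.022543.
P(production run 6 | evidence) = 0.0037051 / 0.022543 ≈ 0.164.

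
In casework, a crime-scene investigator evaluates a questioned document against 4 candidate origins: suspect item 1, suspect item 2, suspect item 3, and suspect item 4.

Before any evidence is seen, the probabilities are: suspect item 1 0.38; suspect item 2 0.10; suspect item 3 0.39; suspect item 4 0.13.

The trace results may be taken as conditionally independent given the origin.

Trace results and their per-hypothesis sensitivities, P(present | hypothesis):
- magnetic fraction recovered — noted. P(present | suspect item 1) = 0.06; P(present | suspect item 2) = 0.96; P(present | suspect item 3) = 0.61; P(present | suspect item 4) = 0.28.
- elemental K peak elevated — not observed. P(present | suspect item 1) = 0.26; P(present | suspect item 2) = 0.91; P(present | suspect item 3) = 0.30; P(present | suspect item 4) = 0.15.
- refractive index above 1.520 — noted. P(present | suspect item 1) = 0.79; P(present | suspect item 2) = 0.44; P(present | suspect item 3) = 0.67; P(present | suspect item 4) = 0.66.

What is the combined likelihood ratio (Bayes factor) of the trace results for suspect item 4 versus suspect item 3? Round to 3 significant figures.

The Bayes factor is the ratio of the joint likelihoods of the trace result pattern under the two hypotheses (using 1 − P(present | H) for each absent trace result).
  suspect item 4: 0.28 × (1 − 0.15) × 0.66 = 0.15708
  suspect item 3: 0.61 × (1 − 0.30) × 0.67 = 0.28609
Bayes factor = 0.15708 / 0.28609 ≈ 0.549

0.549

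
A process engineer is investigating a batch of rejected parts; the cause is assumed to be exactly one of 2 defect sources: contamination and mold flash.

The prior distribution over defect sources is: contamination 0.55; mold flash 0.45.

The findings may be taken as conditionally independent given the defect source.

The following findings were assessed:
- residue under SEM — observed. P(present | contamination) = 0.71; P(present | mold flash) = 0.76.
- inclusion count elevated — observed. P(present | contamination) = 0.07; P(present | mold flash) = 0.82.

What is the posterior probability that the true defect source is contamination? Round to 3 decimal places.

0.089

Multiply each prior by the joint likelihood of the evidence pattern:
  contamination: 0.55 × 0.71 × 0.07 = 0.027335
  mold flash: 0.45 × 0.76 × 0.82 = 0.28044
Marginal likelihood of the evidence = 0.30778.
P(contamination | evidence) = 0.027335 / 0.30778 ≈ 0.089.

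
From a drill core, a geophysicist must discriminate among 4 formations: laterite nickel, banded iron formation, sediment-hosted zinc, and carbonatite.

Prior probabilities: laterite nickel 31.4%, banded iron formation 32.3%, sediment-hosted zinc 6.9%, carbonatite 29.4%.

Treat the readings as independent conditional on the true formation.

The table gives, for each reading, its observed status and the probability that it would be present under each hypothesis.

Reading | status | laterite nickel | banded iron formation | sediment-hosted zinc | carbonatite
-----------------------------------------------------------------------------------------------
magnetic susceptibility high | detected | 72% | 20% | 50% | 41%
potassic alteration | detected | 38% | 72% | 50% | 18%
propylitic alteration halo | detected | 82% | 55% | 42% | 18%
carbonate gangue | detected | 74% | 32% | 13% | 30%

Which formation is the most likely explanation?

By Bayes' rule with conditional independence, the unnormalized weight for each hypothesis is prior × ∏ likelihoods:
  laterite nickel: 0.314 × 0.72 × 0.38 × 0.82 × 0.74 = 0.05213
  banded iron formation: 0.323 × 0.20 × 0.72 × 0.55 × 0.32 = 0.0081861
  sediment-hosted zinc: 0.069 × 0.50 × 0.50 × 0.42 × 0.13 = 0.00094185
  carbonatite: 0.294 × 0.41 × 0.18 × 0.18 × 0.30 = 0.0011716
The unnormalized weights sum to 0.06243.
P(laterite nickel | evidence) ≈ 0.05213 / 0.06243 ≈ 0.835
P(banded iron formation | evidence) ≈ 0.0081861 / 0.06243 ≈ 0.131
P(sediment-hosted zinc | evidence) ≈ 0.00094185 / 0.06243 ≈ 0.015
P(carbonatite | evidence) ≈ 0.0011716 / 0.06243 ≈ 0.019
The largest is 0.835, so laterite nickel is most probable.

laterite nickel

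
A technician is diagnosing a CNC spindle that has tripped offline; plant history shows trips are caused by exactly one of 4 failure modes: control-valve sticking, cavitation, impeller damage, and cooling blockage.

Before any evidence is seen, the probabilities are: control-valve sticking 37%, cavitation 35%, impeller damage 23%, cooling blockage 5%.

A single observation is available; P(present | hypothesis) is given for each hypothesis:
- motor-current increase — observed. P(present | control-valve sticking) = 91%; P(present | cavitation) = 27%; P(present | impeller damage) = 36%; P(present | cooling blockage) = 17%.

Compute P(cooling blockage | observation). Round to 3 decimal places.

For each hypothesis, the unnormalized posterior weight is prior × likelihood:
  control-valve sticking: 0.37 × 0.91 = 0.3367
  cavitation: 0.35 × 0.27 = 0.0945
  impeller damage: 0.23 × 0.36 = 0.0828
  cooling blockage: 0.05 × 0.17 = 0.0085
The unnormalized weights sum to 0.5225.
P(cooling blockage | evidence) = 0.0085 / 0.5225 ≈ 0.016.

0.016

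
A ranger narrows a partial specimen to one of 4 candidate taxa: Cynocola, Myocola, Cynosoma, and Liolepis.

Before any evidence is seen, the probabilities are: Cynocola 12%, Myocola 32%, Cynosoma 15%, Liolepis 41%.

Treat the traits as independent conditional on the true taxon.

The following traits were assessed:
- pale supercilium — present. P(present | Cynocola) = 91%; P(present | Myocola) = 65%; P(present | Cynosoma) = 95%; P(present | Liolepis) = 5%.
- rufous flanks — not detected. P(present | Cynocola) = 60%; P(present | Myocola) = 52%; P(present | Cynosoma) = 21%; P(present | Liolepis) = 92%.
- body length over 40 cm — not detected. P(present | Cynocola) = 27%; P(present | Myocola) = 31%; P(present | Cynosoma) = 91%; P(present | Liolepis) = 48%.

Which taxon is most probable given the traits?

Myocola

By Bayes' rule with conditional independence, the unnormalized weight for each hypothesis is prior × ∏ likelihoods (using 1 − P(present | H) for each absent trait):
  Cynocola: 0.12 × 0.91 × (1 − 0.60) × (1 − 0.27) = 0.031886
  Myocola: 0.32 × 0.65 × (1 − 0.52) × (1 − 0.31) = 0.06889
  Cynosoma: 0.15 × 0.95 × (1 − 0.21) × (1 − 0.91) = 0.010132
  Liolepis: 0.41 × 0.05 × (1 − 0.92) × (1 − 0.48) = 0.0008528
Normalizing constant Z = 0.031886 + 0.06889 + 0.010132 + 0.0008528 = 0.11176.
P(Cynocola | evidence) ≈ 0.031886 / 0.11176 ≈ 0.285
P(Myocola | evidence) ≈ 0.06889 / 0.11176 ≈ 0.616
P(Cynosoma | evidence) ≈ 0.010132 / 0.11176 ≈ 0.091
P(Liolepis | evidence) ≈ 0.0008528 / 0.11176 ≈ 0.008
The largest is 0.616, so Myocola is most probable.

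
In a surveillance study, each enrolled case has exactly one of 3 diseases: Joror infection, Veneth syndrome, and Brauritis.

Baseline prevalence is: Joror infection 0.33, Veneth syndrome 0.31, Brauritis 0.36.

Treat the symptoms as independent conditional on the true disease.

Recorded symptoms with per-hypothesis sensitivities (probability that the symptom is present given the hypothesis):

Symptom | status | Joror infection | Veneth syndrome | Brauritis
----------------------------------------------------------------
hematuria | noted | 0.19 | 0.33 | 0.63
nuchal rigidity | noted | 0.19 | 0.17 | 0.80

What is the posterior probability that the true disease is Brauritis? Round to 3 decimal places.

0.861

By Bayes' rule with conditional independence, the unnormalized weight for each hypothesis is prior × ∏ likelihoods:
  Joror infection: 0.33 × 0.19 × 0.19 = 0.011913
  Veneth syndrome: 0.31 × 0.33 × 0.17 = 0.017391
  Brauritis: 0.36 × 0.63 × 0.80 = 0.18144
Normalizing constant Z = 0.011913 + 0.017391 + 0.18144 = 0.21074.
P(Brauritis | evidence) = 0.18144 / 0.21074 ≈ 0.861.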